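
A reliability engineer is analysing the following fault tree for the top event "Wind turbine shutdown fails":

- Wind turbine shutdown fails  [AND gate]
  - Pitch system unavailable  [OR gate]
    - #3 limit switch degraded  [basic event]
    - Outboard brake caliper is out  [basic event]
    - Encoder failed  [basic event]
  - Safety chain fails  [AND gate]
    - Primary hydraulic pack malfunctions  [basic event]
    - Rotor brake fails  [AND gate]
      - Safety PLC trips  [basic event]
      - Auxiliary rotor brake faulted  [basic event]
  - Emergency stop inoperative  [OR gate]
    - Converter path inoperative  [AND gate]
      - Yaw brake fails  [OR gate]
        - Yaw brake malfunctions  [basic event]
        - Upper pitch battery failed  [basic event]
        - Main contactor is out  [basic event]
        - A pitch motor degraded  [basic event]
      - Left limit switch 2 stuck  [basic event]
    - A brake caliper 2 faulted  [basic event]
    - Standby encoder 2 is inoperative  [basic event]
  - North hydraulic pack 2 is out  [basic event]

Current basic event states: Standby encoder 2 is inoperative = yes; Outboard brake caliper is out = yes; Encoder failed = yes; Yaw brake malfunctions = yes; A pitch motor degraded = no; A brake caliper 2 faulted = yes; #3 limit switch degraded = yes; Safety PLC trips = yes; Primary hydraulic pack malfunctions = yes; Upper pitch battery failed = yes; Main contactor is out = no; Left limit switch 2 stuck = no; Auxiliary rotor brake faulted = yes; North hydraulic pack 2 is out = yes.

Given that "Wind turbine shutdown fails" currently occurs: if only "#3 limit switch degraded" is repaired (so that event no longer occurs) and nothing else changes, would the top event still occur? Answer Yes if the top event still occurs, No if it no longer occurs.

Yes

Counterfactual: set "#3 limit switch degraded" to not occurred.
Pitch system unavailable [OR]: #3 limit switch degraded=not, Outboard brake caliper is out=occurs, Encoder failed=occurs → at least one input occurs → occurs.
Rotor brake fails [AND]: Safety PLC trips=occurs, Auxiliary rotor brake faulted=occurs → all inputs occur → occurs.
Safety chain fails [AND]: Primary hydraulic pack malfunctions=occurs, Rotor brake fails=occurs → all inputs occur → occurs.
Yaw brake fails [OR]: Yaw brake malfunctions=occurs, Upper pitch battery failed=occurs, Main contactor is out=not, A pitch motor degraded=not → at least one input occurs → occurs.
Converter path inoperative [AND]: Yaw brake fails=occurs, Left limit switch 2 stuck=not → not all inputs occur → does not occur.
Emergency stop inoperative [OR]: Converter path inoperative=not, A brake caliper 2 faulted=occurs, Standby encoder 2 is inoperative=occurs → at least one input occurs → occurs.
Wind turbine shutdown fails [AND]: Pitch system unavailable=occurs, Safety chain fails=occurs, Emergency stop inoperative=occurs, North hydraulic pack 2 is out=occurs → all inputs occur → occurs.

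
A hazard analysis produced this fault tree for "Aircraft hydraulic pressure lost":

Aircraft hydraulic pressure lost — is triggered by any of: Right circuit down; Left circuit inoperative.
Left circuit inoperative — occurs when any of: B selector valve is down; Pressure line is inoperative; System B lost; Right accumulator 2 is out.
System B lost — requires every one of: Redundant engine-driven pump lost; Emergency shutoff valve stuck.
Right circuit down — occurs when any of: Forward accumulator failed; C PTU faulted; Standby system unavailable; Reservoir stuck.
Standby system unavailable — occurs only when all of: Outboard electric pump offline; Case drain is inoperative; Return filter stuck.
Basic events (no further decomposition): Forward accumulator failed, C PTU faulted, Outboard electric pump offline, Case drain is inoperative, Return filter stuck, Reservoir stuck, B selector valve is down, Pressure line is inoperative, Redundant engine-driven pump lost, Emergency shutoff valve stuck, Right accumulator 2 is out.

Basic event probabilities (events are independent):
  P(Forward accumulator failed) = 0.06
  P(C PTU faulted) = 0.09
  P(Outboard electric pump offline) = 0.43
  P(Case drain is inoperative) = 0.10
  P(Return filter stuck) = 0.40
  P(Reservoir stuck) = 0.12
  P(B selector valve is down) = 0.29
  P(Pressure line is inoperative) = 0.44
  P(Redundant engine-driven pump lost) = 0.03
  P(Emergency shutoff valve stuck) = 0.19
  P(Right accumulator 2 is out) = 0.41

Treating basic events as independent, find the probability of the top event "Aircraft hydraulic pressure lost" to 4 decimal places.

0.8274

P(Standby system unavailable) [AND] = 0.43 × 0.10 × 0.40 = 0.017200
P(Right circuit down) [OR] = 1 − (1−0.06) × (1−0.09) × (1−0.017200) × (1−0.12) = 0.260195
P(System B lost) [AND] = 0.03 × 0.19 = 0.005700
P(Left circuit inoperative) [OR] = 1 − (1−0.29) × (1−0.44) × (1−0.005700) × (1−0.41) = 0.766753
P(Aircraft hydraulic pressure lost) [OR] = 1 − (1−0.260195) × (1−0.766753) = 0.827443
Rounded to 4 decimal places: P(Aircraft hydraulic pressure lost) ≈ 0.8274.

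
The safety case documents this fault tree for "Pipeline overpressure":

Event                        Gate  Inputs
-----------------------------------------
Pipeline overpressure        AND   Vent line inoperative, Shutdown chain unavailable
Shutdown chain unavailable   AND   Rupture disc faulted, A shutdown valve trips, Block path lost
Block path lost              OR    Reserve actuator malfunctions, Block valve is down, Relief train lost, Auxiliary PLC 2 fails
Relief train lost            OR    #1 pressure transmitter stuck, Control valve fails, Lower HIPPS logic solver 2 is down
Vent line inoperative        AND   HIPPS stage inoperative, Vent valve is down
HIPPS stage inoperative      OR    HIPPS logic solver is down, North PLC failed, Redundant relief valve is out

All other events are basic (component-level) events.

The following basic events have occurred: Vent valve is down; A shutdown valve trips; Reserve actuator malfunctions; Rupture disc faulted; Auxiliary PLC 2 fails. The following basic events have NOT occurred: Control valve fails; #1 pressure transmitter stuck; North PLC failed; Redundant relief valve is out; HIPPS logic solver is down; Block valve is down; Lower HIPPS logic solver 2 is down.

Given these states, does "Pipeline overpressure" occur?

HIPPS stage inoperative [OR]: HIPPS logic solver is down=not, North PLC failed=not, Redundant relief valve is out=not → no input occurs → does not occur.
Vent line inoperative [AND]: HIPPS stage inoperative=not, Vent valve is down=occurs → not all inputs occur → does not occur.
Relief train lost [OR]: #1 pressure transmitter stuck=not, Control valve fails=not, Lower HIPPS logic solver 2 is down=not → no input occurs → does not occur.
Block path lost [OR]: Reserve actuator malfunctions=occurs, Block valve is down=not, Relief train lost=not, Auxiliary PLC 2 fails=occurs → at least one input occurs → occurs.
Shutdown chain unavailable [AND]: Rupture disc faulted=occurs, A shutdown valve trips=occurs, Block path lost=occurs → all inputs occur → occurs.
Pipeline overpressure [AND]: Vent line inoperative=not, Shutdown chain unavailable=occurs → not all inputs occur → does not occur.

No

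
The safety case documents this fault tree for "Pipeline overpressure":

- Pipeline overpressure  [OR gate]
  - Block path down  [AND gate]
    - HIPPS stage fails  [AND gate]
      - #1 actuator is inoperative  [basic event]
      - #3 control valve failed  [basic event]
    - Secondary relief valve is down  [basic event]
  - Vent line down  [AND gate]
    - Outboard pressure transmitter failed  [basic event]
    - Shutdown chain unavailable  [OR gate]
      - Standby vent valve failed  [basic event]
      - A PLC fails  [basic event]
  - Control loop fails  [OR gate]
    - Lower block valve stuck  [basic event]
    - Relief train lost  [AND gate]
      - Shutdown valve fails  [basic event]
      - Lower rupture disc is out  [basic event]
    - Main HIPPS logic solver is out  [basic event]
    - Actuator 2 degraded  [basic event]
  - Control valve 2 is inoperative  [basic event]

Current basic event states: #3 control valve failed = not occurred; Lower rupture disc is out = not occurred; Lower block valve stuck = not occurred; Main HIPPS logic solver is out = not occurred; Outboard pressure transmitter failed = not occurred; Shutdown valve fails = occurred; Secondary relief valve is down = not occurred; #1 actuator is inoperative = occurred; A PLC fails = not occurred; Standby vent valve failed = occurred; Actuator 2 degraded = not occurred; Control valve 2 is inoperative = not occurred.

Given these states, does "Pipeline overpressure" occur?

No

HIPPS stage fails [AND]: #1 actuator is inoperative=occurs, #3 control valve failed=not → not all inputs occur → does not occur.
Block path down [AND]: HIPPS stage fails=not, Secondary relief valve is down=not → not all inputs occur → does not occur.
Shutdown chain unavailable [OR]: Standby vent valve failed=occurs, A PLC fails=not → at least one input occurs → occurs.
Vent line down [AND]: Outboard pressure transmitter failed=not, Shutdown chain unavailable=occurs → not all inputs occur → does not occur.
Relief train lost [AND]: Shutdown valve fails=occurs, Lower rupture disc is out=not → not all inputs occur → does not occur.
Control loop fails [OR]: Lower block valve stuck=not, Relief train lost=not, Main HIPPS logic solver is out=not, Actuator 2 degraded=not → no input occurs → does not occur.
Pipeline overpressure [OR]: Block path down=not, Vent line down=not, Control loop fails=not, Control valve 2 is inoperative=not → no input occurs → does not occur.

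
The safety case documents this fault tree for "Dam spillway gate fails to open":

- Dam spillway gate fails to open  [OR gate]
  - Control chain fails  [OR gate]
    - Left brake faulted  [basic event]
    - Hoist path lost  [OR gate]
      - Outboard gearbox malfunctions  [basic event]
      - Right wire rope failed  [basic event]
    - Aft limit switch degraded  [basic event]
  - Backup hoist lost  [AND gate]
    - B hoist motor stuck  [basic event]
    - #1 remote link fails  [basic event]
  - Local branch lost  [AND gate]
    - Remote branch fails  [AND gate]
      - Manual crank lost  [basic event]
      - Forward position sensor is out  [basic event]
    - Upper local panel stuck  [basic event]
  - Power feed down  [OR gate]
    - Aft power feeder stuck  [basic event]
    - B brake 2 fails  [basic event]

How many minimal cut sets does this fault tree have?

Hoist path lost [OR]: union of children's cut sets → 2 cut set(s).
Control chain fails [OR]: union of children's cut sets → 4 cut set(s).
Backup hoist lost [AND]: one cut set from each child combined → 1 × 1 = 1 cut set(s).
Remote branch fails [AND]: one cut set from each child combined → 1 × 1 = 1 cut set(s).
Local branch lost [AND]: one cut set from each child combined → 1 × 1 = 1 cut set(s).
Power feed down [OR]: union of children's cut sets → 2 cut set(s).
Dam spillway gate fails to open [OR]: union of children's cut sets → 8 cut set(s).
Minimal cut sets: {Left brake faulted}; {Outboard gearbox malfunctions}; {Right wire rope failed}; {Aft limit switch degraded}; {#1 remote link fails, B hoist motor stuck}; {Forward position sensor is out, Manual crank lost, Upper local panel stuck}; {Aft power feeder stuck}; {B brake 2 fails}.

8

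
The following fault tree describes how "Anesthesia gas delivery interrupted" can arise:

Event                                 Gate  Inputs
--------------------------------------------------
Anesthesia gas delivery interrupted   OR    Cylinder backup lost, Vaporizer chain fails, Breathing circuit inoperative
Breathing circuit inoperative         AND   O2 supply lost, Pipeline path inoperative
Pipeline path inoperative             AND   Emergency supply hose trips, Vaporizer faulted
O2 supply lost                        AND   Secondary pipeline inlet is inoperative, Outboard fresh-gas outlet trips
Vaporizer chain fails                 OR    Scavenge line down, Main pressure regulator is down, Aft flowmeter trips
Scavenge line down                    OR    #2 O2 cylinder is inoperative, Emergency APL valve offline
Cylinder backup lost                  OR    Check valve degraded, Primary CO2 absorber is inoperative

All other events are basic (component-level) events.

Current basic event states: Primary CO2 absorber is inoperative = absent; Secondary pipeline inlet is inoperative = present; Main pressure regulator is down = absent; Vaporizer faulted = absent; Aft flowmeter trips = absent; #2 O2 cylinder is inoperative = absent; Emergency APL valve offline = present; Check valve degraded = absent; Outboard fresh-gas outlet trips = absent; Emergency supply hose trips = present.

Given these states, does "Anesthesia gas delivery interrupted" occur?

Yes

Cylinder backup lost [OR]: Check valve degraded=not, Primary CO2 absorber is inoperative=not → no input occurs → does not occur.
Scavenge line down [OR]: #2 O2 cylinder is inoperative=not, Emergency APL valve offline=occurs → at least one input occurs → occurs.
Vaporizer chain fails [OR]: Scavenge line down=occurs, Main pressure regulator is down=not, Aft flowmeter trips=not → at least one input occurs → occurs.
O2 supply lost [AND]: Secondary pipeline inlet is inoperative=occurs, Outboard fresh-gas outlet trips=not → not all inputs occur → does not occur.
Pipeline path inoperative [AND]: Emergency supply hose trips=occurs, Vaporizer faulted=not → not all inputs occur → does not occur.
Breathing circuit inoperative [AND]: O2 supply lost=not, Pipeline path inoperative=not → not all inputs occur → does not occur.
Anesthesia gas delivery interrupted [OR]: Cylinder backup lost=not, Vaporizer chain fails=occurs, Breathing circuit inoperative=not → at least one input occurs → occurs.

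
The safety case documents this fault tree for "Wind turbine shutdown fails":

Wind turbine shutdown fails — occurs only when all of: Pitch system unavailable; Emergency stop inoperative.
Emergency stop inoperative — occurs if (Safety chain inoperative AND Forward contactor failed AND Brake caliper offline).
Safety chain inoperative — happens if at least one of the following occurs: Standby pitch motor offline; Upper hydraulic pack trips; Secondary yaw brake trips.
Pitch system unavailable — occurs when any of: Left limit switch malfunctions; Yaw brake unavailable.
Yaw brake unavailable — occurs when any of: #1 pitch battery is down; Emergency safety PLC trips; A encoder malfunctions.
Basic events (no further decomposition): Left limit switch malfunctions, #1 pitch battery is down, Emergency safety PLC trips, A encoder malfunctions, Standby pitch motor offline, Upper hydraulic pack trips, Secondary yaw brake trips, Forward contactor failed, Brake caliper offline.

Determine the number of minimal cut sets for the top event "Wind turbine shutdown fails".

12

Yaw brake unavailable [OR]: union of children's cut sets → 3 cut set(s).
Pitch system unavailable [OR]: union of children's cut sets → 4 cut set(s).
Safety chain inoperative [OR]: union of children's cut sets → 3 cut set(s).
Emergency stop inoperative [AND]: one cut set from each child combined → 3 × 1 × 1 = 3 cut set(s).
Wind turbine shutdown fails [AND]: one cut set from each child combined → 4 × 3 = 12 cut set(s).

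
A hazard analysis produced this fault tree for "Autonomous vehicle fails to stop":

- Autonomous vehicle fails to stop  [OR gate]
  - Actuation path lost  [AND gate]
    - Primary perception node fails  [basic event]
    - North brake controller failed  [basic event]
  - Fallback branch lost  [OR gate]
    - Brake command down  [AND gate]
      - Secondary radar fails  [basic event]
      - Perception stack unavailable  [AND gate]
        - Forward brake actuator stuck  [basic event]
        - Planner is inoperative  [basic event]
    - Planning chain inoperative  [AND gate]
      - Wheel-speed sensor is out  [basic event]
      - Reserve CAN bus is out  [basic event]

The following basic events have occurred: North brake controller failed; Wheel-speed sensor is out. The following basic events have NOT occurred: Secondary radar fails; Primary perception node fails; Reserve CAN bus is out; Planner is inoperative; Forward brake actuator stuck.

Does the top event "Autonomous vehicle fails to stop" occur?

No

Actuation path lost [AND]: Primary perception node fails=not, North brake controller failed=occurs → not all inputs occur → does not occur.
Perception stack unavailable [AND]: Forward brake actuator stuck=not, Planner is inoperative=not → not all inputs occur → does not occur.
Brake command down [AND]: Secondary radar fails=not, Perception stack unavailable=not → not all inputs occur → does not occur.
Planning chain inoperative [AND]: Wheel-speed sensor is out=occurs, Reserve CAN bus is out=not → not all inputs occur → does not occur.
Fallback branch lost [OR]: Brake command down=not, Planning chain inoperative=not → no input occurs → does not occur.
Autonomous vehicle fails to stop [OR]: Actuation path lost=not, Fallback branch lost=not → no input occurs → does not occur.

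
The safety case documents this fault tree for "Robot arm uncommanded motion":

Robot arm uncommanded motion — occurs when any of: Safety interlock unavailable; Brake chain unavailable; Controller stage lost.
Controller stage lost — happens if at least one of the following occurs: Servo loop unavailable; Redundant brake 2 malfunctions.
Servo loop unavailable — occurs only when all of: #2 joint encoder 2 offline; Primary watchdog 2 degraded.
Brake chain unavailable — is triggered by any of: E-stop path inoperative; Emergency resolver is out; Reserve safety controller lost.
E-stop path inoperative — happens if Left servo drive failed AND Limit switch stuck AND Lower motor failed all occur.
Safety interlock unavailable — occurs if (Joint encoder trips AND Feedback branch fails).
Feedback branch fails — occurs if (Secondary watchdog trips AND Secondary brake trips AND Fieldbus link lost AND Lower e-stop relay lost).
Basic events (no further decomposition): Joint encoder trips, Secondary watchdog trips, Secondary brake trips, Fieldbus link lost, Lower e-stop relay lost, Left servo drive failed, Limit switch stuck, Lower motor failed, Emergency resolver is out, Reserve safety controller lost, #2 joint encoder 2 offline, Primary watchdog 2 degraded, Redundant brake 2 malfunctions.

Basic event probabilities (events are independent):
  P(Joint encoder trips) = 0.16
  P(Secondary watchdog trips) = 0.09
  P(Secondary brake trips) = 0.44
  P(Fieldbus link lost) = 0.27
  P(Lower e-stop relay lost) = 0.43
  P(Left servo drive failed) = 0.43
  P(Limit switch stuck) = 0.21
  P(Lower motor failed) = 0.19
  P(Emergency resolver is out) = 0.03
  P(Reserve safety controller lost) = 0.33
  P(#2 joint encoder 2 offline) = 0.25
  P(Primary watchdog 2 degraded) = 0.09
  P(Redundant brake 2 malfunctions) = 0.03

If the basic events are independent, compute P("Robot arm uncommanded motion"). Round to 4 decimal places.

P(Feedback branch fails) [AND] = 0.09 × 0.44 × 0.27 × 0.43 = 0.004598
P(Safety interlock unavailable) [AND] = 0.16 × 0.004598 = 0.000736
P(E-stop path inoperative) [AND] = 0.43 × 0.21 × 0.19 = 0.017157
P(Brake chain unavailable) [OR] = 1 − (1−0.017157) × (1−0.03) × (1−0.33) = 0.361250
P(Servo loop unavailable) [AND] = 0.25 × 0.09 = 0.022500
P(Controller stage lost) [OR] = 1 − (1−0.022500) × (1−0.03) = 0.051825
P(Robot arm uncommanded motion) [OR] = 1 − (1−0.000736) × (1−0.361250) × (1−0.051825) = 0.394799
Rounded to 4 decimal places: P(Robot arm uncommanded motion) ≈ 0.3948.

0.3948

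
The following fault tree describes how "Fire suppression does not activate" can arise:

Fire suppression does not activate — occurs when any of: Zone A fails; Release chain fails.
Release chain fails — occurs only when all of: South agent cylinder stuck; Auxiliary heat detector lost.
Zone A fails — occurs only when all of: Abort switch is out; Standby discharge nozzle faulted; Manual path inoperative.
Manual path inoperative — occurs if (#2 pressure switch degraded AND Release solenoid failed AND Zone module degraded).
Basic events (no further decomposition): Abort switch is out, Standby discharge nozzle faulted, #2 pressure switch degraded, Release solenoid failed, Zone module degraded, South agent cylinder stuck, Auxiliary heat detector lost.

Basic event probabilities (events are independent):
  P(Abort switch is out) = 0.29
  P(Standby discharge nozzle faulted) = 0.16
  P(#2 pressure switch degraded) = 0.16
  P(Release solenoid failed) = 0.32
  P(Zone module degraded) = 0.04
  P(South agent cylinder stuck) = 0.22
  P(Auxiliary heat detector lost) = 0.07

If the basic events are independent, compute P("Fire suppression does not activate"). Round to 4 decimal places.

P(Manual path inoperative) [AND] = 0.16 × 0.32 × 0.04 = 0.002048
P(Zone A fails) [AND] = 0.29 × 0.16 × 0.002048 = 0.000095
P(Release chain fails) [AND] = 0.22 × 0.07 = 0.015400
P(Fire suppression does not activate) [OR] = 1 − (1−0.000095) × (1−0.015400) = 0.015494
Rounded to 4 decimal places: P(Fire suppression does not activate) ≈ 0.0155.

0.0155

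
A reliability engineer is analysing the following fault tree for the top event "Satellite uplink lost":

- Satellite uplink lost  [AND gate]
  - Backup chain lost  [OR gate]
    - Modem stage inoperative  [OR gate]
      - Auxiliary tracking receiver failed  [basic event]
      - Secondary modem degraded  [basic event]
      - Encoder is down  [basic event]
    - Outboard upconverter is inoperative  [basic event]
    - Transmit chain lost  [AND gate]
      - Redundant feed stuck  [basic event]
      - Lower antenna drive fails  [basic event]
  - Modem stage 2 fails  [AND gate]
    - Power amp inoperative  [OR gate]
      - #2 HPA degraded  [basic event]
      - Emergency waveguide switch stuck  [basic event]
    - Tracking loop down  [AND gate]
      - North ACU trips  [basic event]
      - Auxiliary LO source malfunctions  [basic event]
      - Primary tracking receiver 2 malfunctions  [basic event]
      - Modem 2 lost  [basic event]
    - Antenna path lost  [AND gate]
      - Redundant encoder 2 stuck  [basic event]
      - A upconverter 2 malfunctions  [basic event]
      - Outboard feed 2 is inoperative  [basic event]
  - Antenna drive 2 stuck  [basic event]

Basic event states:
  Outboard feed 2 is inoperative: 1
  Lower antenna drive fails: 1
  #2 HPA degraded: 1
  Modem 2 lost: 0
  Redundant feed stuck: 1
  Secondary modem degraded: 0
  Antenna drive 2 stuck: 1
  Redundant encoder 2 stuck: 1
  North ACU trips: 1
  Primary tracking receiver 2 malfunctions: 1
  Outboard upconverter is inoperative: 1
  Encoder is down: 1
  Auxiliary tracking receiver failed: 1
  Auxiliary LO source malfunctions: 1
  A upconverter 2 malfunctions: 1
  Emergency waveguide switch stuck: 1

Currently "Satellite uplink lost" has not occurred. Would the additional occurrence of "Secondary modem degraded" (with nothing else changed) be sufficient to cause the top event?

Counterfactual: set "Secondary modem degraded" to occurred.
Modem stage inoperative [OR]: Auxiliary tracking receiver failed=occurs, Secondary modem degraded=occurs, Encoder is down=occurs → at least one input occurs → occurs.
Transmit chain lost [AND]: Redundant feed stuck=occurs, Lower antenna drive fails=occurs → all inputs occur → occurs.
Backup chain lost [OR]: Modem stage inoperative=occurs, Outboard upconverter is inoperative=occurs, Transmit chain lost=occurs → at least one input occurs → occurs.
Power amp inoperative [OR]: #2 HPA degraded=occurs, Emergency waveguide switch stuck=occurs → at least one input occurs → occurs.
Tracking loop down [AND]: North ACU trips=occurs, Auxiliary LO source malfunctions=occurs, Primary tracking receiver 2 malfunctions=occurs, Modem 2 lost=not → not all inputs occur → does not occur.
Antenna path lost [AND]: Redundant encoder 2 stuck=occurs, A upconverter 2 malfunctions=occurs, Outboard feed 2 is inoperative=occurs → all inputs occur → occurs.
Modem stage 2 fails [AND]: Power amp inoperative=occurs, Tracking loop down=not, Antenna path lost=occurs → not all inputs occur → does not occur.
Satellite uplink lost [AND]: Backup chain lost=occurs, Modem stage 2 fails=not, Antenna drive 2 stuck=occurs → not all inputs occur → does not occur.

No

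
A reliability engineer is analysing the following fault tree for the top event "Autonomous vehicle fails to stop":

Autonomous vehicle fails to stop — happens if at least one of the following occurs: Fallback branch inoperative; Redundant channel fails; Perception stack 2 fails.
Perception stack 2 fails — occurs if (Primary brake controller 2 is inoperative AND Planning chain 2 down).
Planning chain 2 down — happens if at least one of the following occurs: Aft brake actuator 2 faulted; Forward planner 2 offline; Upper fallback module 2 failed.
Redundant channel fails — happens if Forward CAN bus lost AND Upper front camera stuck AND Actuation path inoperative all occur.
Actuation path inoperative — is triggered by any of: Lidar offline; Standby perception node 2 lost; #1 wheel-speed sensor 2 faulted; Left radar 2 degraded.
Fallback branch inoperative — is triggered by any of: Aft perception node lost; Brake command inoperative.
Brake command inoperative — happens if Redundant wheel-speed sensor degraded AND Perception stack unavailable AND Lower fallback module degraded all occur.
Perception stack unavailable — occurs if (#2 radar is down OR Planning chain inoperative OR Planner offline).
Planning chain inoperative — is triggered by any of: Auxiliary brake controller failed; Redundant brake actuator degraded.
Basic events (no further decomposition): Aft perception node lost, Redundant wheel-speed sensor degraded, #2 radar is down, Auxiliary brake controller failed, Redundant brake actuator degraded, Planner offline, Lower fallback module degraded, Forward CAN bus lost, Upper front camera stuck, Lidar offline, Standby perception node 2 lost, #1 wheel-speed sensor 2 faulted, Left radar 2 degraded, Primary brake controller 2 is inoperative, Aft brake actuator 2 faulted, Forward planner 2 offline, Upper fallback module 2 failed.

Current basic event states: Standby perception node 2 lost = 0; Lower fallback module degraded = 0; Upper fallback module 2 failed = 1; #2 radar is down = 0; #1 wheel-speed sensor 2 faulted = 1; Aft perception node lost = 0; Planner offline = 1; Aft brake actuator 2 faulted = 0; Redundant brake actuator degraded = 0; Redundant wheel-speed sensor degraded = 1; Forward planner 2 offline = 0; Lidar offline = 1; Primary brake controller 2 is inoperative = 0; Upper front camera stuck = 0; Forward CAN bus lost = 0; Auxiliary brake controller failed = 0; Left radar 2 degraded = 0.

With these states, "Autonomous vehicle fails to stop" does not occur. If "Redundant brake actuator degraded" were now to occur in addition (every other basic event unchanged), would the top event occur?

No

Counterfactual: set "Redundant brake actuator degraded" to occurred.
Planning chain inoperative [OR]: Auxiliary brake controller failed=not, Redundant brake actuator degraded=occurs → at least one input occurs → occurs.
Perception stack unavailable [OR]: #2 radar is down=not, Planning chain inoperative=occurs, Planner offline=occurs → at least one input occurs → occurs.
Brake command inoperative [AND]: Redundant wheel-speed sensor degraded=occurs, Perception stack unavailable=occurs, Lower fallback module degraded=not → not all inputs occur → does not occur.
Fallback branch inoperative [OR]: Aft perception node lost=not, Brake command inoperative=not → no input occurs → does not occur.
Actuation path inoperative [OR]: Lidar offline=occurs, Standby perception node 2 lost=not, #1 wheel-speed sensor 2 faulted=occurs, Left radar 2 degraded=not → at least one input occurs → occurs.
Redundant channel fails [AND]: Forward CAN bus lost=not, Upper front camera stuck=not, Actuation path inoperative=occurs → not all inputs occur → does not occur.
Planning chain 2 down [OR]: Aft brake actuator 2 faulted=not, Forward planner 2 offline=not, Upper fallback module 2 failed=occurs → at least one input occurs → occurs.
Perception stack 2 fails [AND]: Primary brake controller 2 is inoperative=not, Planning chain 2 down=occurs → not all inputs occur → does not occur.
Autonomous vehicle fails to stop [OR]: Fallback branch inoperative=not, Redundant channel fails=not, Perception stack 2 fails=not → no input occurs → does not occur.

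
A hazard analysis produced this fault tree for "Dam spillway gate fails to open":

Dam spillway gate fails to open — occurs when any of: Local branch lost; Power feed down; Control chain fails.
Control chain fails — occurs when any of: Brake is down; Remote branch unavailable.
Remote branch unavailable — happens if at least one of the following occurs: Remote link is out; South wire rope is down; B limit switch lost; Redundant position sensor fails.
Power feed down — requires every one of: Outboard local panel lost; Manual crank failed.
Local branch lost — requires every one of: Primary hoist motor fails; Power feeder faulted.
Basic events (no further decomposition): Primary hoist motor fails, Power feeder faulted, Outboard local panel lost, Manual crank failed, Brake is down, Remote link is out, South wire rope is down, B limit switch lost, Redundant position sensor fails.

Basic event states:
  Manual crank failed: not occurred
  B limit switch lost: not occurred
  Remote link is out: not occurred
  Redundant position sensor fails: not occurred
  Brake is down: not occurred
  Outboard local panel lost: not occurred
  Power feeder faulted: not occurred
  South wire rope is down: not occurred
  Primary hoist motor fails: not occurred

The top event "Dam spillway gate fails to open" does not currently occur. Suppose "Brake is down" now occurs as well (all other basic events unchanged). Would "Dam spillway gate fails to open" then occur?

Yes

Counterfactual: set "Brake is down" to occurred.
Local branch lost [AND]: Primary hoist motor fails=not, Power feeder faulted=not → not all inputs occur → does not occur.
Power feed down [AND]: Outboard local panel lost=not, Manual crank failed=not → not all inputs occur → does not occur.
Remote branch unavailable [OR]: Remote link is out=not, South wire rope is down=not, B limit switch lost=not, Redundant position sensor fails=not → no input occurs → does not occur.
Control chain fails [OR]: Brake is down=occurs, Remote branch unavailable=not → at least one input occurs → occurs.
Dam spillway gate fails to open [OR]: Local branch lost=not, Power feed down=not, Control chain fails=occurs → at least one input occurs → occurs.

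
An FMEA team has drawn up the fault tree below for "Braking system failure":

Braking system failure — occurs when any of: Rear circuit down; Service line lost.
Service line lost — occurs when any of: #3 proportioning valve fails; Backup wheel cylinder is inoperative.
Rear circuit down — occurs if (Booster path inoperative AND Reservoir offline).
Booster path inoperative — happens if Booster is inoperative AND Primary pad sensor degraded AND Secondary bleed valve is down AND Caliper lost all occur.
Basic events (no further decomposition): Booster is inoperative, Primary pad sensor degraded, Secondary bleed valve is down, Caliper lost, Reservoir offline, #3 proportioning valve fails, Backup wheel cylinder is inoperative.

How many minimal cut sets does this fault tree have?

Booster path inoperative [AND]: one cut set from each child combined → 1 × 1 × 1 × 1 = 1 cut set(s).
Rear circuit down [AND]: one cut set from each child combined → 1 × 1 = 1 cut set(s).
Service line lost [OR]: union of children's cut sets → 2 cut set(s).
Braking system failure [OR]: union of children's cut sets → 3 cut set(s).
Minimal cut sets: {Booster is inoperative, Caliper lost, Primary pad sensor degraded, Reservoir offline, Secondary bleed valve is down}; {#3 proportioning valve fails}; {Backup wheel cylinder is inoperative}.

3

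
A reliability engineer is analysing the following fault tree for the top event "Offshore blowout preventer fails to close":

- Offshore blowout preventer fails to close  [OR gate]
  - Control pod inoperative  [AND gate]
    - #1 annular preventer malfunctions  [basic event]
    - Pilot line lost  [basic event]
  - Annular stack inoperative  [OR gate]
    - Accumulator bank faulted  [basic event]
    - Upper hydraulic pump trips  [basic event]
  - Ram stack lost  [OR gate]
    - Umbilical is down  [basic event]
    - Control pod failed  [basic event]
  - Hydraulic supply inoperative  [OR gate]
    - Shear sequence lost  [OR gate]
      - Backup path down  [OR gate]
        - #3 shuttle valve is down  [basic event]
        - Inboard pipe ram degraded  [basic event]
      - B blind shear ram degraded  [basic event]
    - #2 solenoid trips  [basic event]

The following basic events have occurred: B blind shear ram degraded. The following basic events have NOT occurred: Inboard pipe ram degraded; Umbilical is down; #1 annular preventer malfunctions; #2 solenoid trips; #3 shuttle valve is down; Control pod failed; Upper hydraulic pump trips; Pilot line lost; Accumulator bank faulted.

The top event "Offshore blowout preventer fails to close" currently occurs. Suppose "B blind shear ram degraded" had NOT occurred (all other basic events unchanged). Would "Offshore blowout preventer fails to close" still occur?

No

Counterfactual: set "B blind shear ram degraded" to not occurred.
Control pod inoperative [AND]: #1 annular preventer malfunctions=not, Pilot line lost=not → not all inputs occur → does not occur.
Annular stack inoperative [OR]: Accumulator bank faulted=not, Upper hydraulic pump trips=not → no input occurs → does not occur.
Ram stack lost [OR]: Umbilical is down=not, Control pod failed=not → no input occurs → does not occur.
Backup path down [OR]: #3 shuttle valve is down=not, Inboard pipe ram degraded=not → no input occurs → does not occur.
Shear sequence lost [OR]: Backup path down=not, B blind shear ram degraded=not → no input occurs → does not occur.
Hydraulic supply inoperative [OR]: Shear sequence lost=not, #2 solenoid trips=not → no input occurs → does not occur.
Offshore blowout preventer fails to close [OR]: Control pod inoperative=not, Annular stack inoperative=not, Ram stack lost=not, Hydraulic supply inoperative=not → no input occurs → does not occur.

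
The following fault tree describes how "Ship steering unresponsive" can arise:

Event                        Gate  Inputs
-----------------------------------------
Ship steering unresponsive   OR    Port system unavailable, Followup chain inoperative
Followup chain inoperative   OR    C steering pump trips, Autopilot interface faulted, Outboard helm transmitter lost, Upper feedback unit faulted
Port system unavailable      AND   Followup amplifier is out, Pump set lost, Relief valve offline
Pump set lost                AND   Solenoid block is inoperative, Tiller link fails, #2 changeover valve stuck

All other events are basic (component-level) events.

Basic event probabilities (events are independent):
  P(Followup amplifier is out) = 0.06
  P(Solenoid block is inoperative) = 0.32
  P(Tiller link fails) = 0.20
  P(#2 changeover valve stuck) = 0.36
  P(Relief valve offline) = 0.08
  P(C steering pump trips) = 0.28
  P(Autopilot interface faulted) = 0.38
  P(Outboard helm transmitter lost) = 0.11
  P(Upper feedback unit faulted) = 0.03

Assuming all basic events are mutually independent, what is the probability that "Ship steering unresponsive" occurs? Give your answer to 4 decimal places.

P(Pump set lost) [AND] = 0.32 × 0.20 × 0.36 = 0.023040
P(Port system unavailable) [AND] = 0.06 × 0.023040 × 0.08 = 0.000111
P(Followup chain inoperative) [OR] = 1 − (1−0.28) × (1−0.38) × (1−0.11) × (1−0.03) = 0.614623
P(Ship steering unresponsive) [OR] = 1 − (1−0.000111) × (1−0.614623) = 0.614666
Rounded to 4 decimal places: P(Ship steering unresponsive) ≈ 0.6147.

0.6147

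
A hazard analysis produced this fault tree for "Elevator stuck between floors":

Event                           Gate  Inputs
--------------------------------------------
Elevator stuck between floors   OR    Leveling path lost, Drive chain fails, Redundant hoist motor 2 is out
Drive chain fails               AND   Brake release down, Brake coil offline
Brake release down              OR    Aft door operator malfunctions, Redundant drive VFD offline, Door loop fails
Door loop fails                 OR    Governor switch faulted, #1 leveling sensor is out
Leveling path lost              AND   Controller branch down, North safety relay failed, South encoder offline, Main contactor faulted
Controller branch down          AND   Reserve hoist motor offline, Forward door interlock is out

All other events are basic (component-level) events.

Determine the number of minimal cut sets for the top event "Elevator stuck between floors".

6

Controller branch down [AND]: one cut set from each child combined → 1 × 1 = 1 cut set(s).
Leveling path lost [AND]: one cut set from each child combined → 1 × 1 × 1 × 1 = 1 cut set(s).
Door loop fails [OR]: union of children's cut sets → 2 cut set(s).
Brake release down [OR]: union of children's cut sets → 4 cut set(s).
Drive chain fails [AND]: one cut set from each child combined → 4 × 1 = 4 cut set(s).
Elevator stuck between floors [OR]: union of children's cut sets → 6 cut set(s).
Minimal cut sets: {Forward door interlock is out, Main contactor faulted, North safety relay failed, Reserve hoist motor offline, South encoder offline}; {Aft door operator malfunctions, Brake coil offline}; {Brake coil offline, Redundant drive VFD offline}; {Brake coil offline, Governor switch faulted}; {#1 leveling sensor is out, Brake coil offline}; {Redundant hoist motor 2 is out}.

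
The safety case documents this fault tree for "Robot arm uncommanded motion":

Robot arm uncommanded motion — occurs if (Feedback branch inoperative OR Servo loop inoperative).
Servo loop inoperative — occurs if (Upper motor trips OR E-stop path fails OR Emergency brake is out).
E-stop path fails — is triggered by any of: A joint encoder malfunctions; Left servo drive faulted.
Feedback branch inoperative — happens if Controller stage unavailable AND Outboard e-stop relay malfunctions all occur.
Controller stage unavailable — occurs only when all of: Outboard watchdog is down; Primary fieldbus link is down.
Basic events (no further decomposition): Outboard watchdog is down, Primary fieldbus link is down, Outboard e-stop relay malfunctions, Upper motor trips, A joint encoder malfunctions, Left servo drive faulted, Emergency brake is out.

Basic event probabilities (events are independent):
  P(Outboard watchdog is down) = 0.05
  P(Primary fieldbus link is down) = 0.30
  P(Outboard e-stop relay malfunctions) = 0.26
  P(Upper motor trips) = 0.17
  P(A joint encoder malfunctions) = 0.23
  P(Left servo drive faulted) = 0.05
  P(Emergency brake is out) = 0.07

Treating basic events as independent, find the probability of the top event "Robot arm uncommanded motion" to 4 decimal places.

P(Controller stage unavailable) [AND] = 0.05 × 0.30 = 0.015000
P(Feedback branch inoperative) [AND] = 0.015000 × 0.26 = 0.003900
P(E-stop path fails) [OR] = 1 − (1−0.23) × (1−0.05) = 0.268500
P(Servo loop inoperative) [OR] = 1 − (1−0.17) × (1−0.268500) × (1−0.07) = 0.435355
P(Robot arm uncommanded motion) [OR] = 1 − (1−0.003900) × (1−0.435355) = 0.437557
Rounded to 4 decimal places: P(Robot arm uncommanded motion) ≈ 0.4376.

0.4376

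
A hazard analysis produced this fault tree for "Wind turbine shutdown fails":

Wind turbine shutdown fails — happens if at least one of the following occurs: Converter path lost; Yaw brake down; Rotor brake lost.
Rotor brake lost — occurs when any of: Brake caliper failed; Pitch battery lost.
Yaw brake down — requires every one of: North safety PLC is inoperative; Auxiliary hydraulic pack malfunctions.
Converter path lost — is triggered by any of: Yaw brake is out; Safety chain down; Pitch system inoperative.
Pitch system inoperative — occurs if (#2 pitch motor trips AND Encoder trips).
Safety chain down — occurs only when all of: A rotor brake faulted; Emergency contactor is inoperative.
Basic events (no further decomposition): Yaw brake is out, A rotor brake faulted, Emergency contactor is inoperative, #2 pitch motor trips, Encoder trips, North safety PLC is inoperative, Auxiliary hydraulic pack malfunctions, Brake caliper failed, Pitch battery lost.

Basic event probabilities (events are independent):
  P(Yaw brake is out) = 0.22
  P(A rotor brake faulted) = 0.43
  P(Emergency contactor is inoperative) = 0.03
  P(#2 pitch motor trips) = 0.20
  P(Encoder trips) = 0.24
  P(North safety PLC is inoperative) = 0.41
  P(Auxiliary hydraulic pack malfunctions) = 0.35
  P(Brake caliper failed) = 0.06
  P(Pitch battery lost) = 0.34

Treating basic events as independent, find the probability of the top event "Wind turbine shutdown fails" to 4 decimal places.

0.6105

P(Safety chain down) [AND] = 0.43 × 0.03 = 0.012900
P(Pitch system inoperative) [AND] = 0.20 × 0.24 = 0.048000
P(Converter path lost) [OR] = 1 − (1−0.22) × (1−0.012900) × (1−0.048000) = 0.267019
P(Yaw brake down) [AND] = 0.41 × 0.35 = 0.143500
P(Rotor brake lost) [OR] = 1 − (1−0.06) × (1−0.34) = 0.379600
P(Wind turbine shutdown fails) [OR] = 1 − (1−0.267019) × (1−0.143500) × (1−0.379600) = 0.610514
Rounded to 4 decimal places: P(Wind turbine shutdown fails) ≈ 0.6105.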